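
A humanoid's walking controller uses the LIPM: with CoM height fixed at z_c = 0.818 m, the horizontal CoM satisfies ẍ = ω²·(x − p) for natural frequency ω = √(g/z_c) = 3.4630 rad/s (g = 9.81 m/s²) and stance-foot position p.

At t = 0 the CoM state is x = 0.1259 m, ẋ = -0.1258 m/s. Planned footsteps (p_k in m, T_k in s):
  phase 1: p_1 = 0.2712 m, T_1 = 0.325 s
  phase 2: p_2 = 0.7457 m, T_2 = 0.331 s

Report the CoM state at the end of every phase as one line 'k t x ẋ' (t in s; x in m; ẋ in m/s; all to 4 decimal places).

1 0.3250 -0.0263 -0.9079
2 0.6560 -0.9623 -5.3538

phase 1: p=0.2712, T=0.325, ωT=1.125475, cosh=1.703089, sinh=1.378591; start (x,ẋ)=(0.125900, -0.125800) → end (x,ẋ)=(-0.026339, -0.907920)
phase 2: p=0.7457, T=0.331, ωT=1.146253, cosh=1.732103, sinh=1.414278; start (x,ẋ)=(-0.026339, -0.907920) → end (x,ẋ)=(-0.962342, -5.353782)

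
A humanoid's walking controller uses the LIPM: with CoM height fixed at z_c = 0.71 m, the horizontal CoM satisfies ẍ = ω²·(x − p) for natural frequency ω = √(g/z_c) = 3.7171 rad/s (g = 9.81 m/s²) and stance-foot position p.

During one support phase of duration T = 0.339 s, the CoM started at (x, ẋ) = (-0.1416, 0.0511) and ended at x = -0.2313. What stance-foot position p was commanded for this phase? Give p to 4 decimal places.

ωT = 3.7171·0.339 = 1.260097; cosh(ωT) = 1.904695, sinh(ωT) = 1.621068
x(T) = p + (x₀−p)·cosh(ωT) + (ẋ₀/ω)·sinh(ωT) ⇒ p·(1 − cosh) = x(T) − x₀·cosh − (ẋ₀/ω)·sinh
numerator   = -0.2313 − (-0.1416)·1.904695 − (0.0511/3.7171)·1.621068 = 0.016120
denominator = 1 − 1.904695 = -0.904695
p = 0.016120 / -0.904695 = -0.0178

p = -0.0178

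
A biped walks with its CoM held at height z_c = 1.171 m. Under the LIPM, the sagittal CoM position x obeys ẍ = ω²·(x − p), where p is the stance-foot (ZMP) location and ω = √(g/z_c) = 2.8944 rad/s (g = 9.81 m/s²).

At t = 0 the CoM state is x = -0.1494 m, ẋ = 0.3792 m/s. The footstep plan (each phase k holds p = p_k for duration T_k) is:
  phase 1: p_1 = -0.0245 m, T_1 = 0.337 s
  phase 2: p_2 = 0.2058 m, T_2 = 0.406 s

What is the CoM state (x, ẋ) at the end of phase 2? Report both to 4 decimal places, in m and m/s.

x = -0.1913, ẋ = -0.8574

phase 1: p=-0.0245, T=0.337, ωT=0.975413, cosh=1.514649, sinh=1.137613; start (x,ẋ)=(-0.149400, 0.379200) → end (x,ẋ)=(-0.064639, 0.163096)
phase 2: p=0.2058, T=0.406, ωT=1.175126, cosh=1.773666, sinh=1.464886; start (x,ẋ)=(-0.064639, 0.163096) → end (x,ẋ)=(-0.191324, -0.857375)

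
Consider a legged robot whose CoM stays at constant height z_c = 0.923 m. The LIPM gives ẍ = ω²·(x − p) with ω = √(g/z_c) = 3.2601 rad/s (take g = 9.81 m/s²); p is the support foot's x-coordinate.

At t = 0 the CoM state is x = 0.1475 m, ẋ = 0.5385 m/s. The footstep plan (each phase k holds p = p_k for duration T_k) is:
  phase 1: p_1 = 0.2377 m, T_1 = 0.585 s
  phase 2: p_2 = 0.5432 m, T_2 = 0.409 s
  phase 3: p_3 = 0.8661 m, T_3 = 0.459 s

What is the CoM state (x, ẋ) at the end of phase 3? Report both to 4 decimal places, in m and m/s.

phase 1: p=0.2377, T=0.585, ωT=1.907158, cosh=3.441214, sinh=3.292713; start (x,ẋ)=(0.147500, 0.538500) → end (x,ẋ)=(0.471189, 0.884836)
phase 2: p=0.5432, T=0.409, ωT=1.333381, cosh=2.028716, sinh=1.765132; start (x,ẋ)=(0.471189, 0.884836) → end (x,ẋ)=(0.876192, 1.380695)
phase 3: p=0.8661, T=0.459, ωT=1.496386, cosh=2.344730, sinh=2.120791; start (x,ẋ)=(0.876192, 1.380695) → end (x,ẋ)=(1.787945, 3.307130)

x = 1.7879, ẋ = 3.3071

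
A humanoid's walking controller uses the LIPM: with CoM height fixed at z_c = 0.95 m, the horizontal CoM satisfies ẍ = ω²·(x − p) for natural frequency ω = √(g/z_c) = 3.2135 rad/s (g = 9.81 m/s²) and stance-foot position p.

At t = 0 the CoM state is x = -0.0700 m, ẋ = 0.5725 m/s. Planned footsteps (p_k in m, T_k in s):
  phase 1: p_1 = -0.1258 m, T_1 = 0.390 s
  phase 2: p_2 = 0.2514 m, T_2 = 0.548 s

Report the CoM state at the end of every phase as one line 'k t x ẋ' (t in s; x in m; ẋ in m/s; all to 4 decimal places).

phase 1: p=-0.1258, T=0.390, ωT=1.253265, cosh=1.893664, sinh=1.608093; start (x,ẋ)=(-0.070000, 0.572500) → end (x,ẋ)=(0.266356, 1.372475)
phase 2: p=0.2514, T=0.548, ωT=1.760998, cosh=2.995057, sinh=2.823184; start (x,ẋ)=(0.266356, 1.372475) → end (x,ẋ)=(1.501966, 4.246325)

1 0.3900 0.2664 1.3725
2 0.9380 1.5020 4.2463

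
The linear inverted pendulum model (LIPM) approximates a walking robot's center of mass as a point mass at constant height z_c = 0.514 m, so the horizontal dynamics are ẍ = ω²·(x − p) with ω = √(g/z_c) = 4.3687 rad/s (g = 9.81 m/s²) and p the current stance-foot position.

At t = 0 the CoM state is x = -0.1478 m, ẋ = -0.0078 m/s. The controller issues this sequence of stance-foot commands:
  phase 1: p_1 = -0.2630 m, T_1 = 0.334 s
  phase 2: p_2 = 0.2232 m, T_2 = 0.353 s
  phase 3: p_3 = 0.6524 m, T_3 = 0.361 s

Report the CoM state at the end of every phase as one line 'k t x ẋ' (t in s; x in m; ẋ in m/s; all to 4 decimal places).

1 0.3340 -0.0054 1.0064
2 0.6870 0.1782 0.2323
3 1.0480 -0.4212 -4.2144

phase 1: p=-0.2630, T=0.334, ωT=1.459146, cosh=2.267359, sinh=2.034924; start (x,ẋ)=(-0.147800, -0.007800) → end (x,ẋ)=(-0.005433, 1.006439)
phase 2: p=0.2232, T=0.353, ωT=1.542151, cosh=2.444278, sinh=2.230357; start (x,ẋ)=(-0.005433, 1.006439) → end (x,ẋ)=(0.178175, 0.232268)
phase 3: p=0.6524, T=0.361, ωT=1.577101, cosh=2.523737, sinh=2.317164; start (x,ẋ)=(0.178175, 0.232268) → end (x,ẋ)=(-0.421224, -4.214394)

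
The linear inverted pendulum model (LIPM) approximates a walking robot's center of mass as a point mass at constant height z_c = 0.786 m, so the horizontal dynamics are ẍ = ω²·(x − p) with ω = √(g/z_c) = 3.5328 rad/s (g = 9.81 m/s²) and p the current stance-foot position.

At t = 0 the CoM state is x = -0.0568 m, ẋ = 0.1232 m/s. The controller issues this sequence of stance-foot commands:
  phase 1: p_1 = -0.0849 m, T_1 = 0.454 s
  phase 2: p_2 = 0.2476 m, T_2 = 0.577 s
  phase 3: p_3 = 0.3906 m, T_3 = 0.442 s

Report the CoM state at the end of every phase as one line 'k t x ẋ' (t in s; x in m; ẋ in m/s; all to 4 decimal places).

1 0.4540 0.0710 0.5555
2 1.0310 0.1515 -0.1860
3 1.4730 -0.3243 -2.3872

phase 1: p=-0.0849, T=0.454, ωT=1.603891, cosh=2.586728, sinh=2.385615; start (x,ẋ)=(-0.056800, 0.123200) → end (x,ẋ)=(0.070981, 0.555509)
phase 2: p=0.2476, T=0.577, ωT=2.038426, cosh=3.904372, sinh=3.774139; start (x,ẋ)=(0.070981, 0.555509) → end (x,ẋ)=(0.151472, -0.185996)
phase 3: p=0.3906, T=0.442, ωT=1.561498, cosh=2.487888, sinh=2.278066; start (x,ẋ)=(0.151472, -0.185996) → end (x,ẋ)=(-0.324260, -2.387229)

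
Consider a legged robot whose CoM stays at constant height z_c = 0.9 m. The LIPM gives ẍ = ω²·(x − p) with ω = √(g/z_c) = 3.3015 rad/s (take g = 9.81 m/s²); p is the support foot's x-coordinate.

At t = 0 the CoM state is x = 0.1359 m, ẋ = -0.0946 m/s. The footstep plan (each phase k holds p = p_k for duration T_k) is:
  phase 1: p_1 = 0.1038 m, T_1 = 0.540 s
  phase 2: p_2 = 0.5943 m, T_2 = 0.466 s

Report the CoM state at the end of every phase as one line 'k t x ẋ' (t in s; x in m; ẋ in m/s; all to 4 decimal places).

phase 1: p=0.1038, T=0.540, ωT=1.782810, cosh=3.057354, sinh=2.889189; start (x,ẋ)=(0.135900, -0.094600) → end (x,ẋ)=(0.119155, 0.016965)
phase 2: p=0.5943, T=0.466, ωT=1.538499, cosh=2.436149, sinh=2.221445; start (x,ẋ)=(0.119155, 0.016965) → end (x,ẋ)=(-0.551808, -3.443430)

1 0.5400 0.1192 0.0170
2 1.0060 -0.5518 -3.4434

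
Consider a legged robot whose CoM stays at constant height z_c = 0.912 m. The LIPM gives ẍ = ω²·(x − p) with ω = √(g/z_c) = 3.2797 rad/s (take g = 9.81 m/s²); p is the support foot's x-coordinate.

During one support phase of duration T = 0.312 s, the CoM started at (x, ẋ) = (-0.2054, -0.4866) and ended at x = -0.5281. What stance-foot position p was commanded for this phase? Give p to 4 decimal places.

p = 0.0450

ωT = 3.2797·0.312 = 1.023266; cosh(ωT) = 1.570843, sinh(ωT) = 1.211424
x(T) = p + (x₀−p)·cosh(ωT) + (ẋ₀/ω)·sinh(ωT) ⇒ p·(1 − cosh) = x(T) − x₀·cosh − (ẋ₀/ω)·sinh
numerator   = -0.5281 − (-0.2054)·1.570843 − (-0.4866/3.2797)·1.211424 = -0.025713
denominator = 1 − 1.570843 = -0.570843
p = -0.025713 / -0.570843 = 0.0450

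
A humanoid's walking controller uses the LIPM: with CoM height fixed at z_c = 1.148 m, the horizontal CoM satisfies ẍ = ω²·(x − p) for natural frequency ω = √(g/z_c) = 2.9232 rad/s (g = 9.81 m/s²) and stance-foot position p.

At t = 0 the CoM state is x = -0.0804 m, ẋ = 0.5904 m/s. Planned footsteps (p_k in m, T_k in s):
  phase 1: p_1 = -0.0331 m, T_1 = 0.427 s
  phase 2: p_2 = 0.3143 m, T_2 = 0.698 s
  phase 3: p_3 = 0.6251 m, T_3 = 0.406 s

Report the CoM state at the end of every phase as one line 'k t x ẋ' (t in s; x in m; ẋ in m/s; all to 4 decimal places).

1 0.4270 0.2006 0.8922
2 1.1250 1.0237 2.2328
3 1.5310 2.4738 5.7299

phase 1: p=-0.0331, T=0.427, ωT=1.248206, cosh=1.885554, sinh=1.598535; start (x,ẋ)=(-0.080400, 0.590400) → end (x,ẋ)=(0.200570, 0.892206)
phase 2: p=0.3143, T=0.698, ωT=2.040394, cosh=3.911807, sinh=3.781830; start (x,ẋ)=(0.200570, 0.892206) → end (x,ẋ)=(1.023683, 2.232847)
phase 3: p=0.6251, T=0.406, ωT=1.186819, cosh=1.790916, sinh=1.485726; start (x,ẋ)=(1.023683, 2.232847) → end (x,ẋ)=(2.473781, 5.729919)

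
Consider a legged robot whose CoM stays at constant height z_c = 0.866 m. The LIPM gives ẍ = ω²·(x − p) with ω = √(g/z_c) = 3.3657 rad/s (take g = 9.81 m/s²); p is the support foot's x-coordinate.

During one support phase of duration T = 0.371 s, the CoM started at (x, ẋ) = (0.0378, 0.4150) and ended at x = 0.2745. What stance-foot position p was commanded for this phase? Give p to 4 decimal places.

p = -0.0068

ωT = 3.3657·0.371 = 1.248675; cosh(ωT) = 1.886303, sinh(ωT) = 1.599418
x(T) = p + (x₀−p)·cosh(ωT) + (ẋ₀/ω)·sinh(ωT) ⇒ p·(1 − cosh) = x(T) − x₀·cosh − (ẋ₀/ω)·sinh
numerator   = 0.2745 − (0.0378)·1.886303 − (0.4150/3.3657)·1.599418 = 0.005985
denominator = 1 − 1.886303 = -0.886303
p = 0.005985 / -0.886303 = -0.0068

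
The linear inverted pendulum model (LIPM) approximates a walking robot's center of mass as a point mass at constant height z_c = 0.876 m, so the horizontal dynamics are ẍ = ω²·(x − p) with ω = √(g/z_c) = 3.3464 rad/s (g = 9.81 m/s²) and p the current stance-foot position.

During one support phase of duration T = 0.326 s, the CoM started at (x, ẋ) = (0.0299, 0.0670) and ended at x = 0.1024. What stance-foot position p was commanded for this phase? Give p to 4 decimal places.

p = -0.0403

ωT = 3.3464·0.326 = 1.090926; cosh(ωT) = 1.656468, sinh(ωT) = 1.320563
x(T) = p + (x₀−p)·cosh(ωT) + (ẋ₀/ω)·sinh(ωT) ⇒ p·(1 − cosh) = x(T) − x₀·cosh − (ẋ₀/ω)·sinh
numerator   = 0.1024 − (0.0299)·1.656468 − (0.0670/3.3464)·1.320563 = 0.026432
denominator = 1 − 1.656468 = -0.656468
p = 0.026432 / -0.656468 = -0.0403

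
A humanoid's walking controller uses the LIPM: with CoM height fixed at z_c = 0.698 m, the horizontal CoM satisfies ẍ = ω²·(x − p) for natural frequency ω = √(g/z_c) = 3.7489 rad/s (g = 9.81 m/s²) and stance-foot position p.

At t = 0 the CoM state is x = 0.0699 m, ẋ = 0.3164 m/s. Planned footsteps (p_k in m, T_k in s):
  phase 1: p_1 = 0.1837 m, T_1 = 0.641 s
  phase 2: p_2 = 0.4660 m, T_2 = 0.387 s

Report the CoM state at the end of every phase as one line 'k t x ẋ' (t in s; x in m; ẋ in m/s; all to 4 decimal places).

1 0.6410 0.0122 -0.5758
2 1.0280 -0.8649 -4.7258

phase 1: p=0.1837, T=0.641, ωT=2.403045, cosh=5.573617, sinh=5.483175; start (x,ẋ)=(0.069900, 0.316400) → end (x,ẋ)=(0.012192, -0.575766)
phase 2: p=0.4660, T=0.387, ωT=1.450824, cosh=2.250504, sinh=2.016127; start (x,ẋ)=(0.012192, -0.575766) → end (x,ẋ)=(-0.864939, -4.725762)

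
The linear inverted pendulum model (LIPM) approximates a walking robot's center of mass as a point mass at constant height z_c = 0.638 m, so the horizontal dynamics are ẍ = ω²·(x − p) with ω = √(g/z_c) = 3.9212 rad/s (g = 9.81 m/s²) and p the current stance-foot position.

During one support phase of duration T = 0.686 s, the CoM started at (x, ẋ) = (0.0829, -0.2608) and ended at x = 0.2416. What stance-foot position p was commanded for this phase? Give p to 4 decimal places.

p = -0.0181

ωT = 3.9212·0.686 = 2.689943; cosh(ωT) = 7.399362, sinh(ωT) = 7.331477
x(T) = p + (x₀−p)·cosh(ωT) + (ẋ₀/ω)·sinh(ωT) ⇒ p·(1 − cosh) = x(T) − x₀·cosh − (ẋ₀/ω)·sinh
numerator   = 0.2416 − (0.0829)·7.399362 − (-0.2608/3.9212)·7.331477 = 0.115811
denominator = 1 − 7.399362 = -6.399362
p = 0.115811 / -6.399362 = -0.0181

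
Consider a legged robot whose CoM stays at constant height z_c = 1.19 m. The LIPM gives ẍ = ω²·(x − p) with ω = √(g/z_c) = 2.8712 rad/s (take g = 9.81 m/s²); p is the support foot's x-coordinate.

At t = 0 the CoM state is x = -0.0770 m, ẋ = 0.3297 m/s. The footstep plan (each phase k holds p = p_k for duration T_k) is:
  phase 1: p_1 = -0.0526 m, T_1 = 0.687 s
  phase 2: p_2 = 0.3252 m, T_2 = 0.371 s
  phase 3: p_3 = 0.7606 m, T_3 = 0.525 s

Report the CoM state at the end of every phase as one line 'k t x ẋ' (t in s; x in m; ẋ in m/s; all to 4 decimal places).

1 0.6870 0.2628 0.9611
2 1.0580 0.6518 1.3306
3 1.5830 1.4977 2.4803

phase 1: p=-0.0526, T=0.687, ωT=1.972514, cosh=3.663918, sinh=3.524811; start (x,ẋ)=(-0.077000, 0.329700) → end (x,ẋ)=(0.262755, 0.961055)
phase 2: p=0.3252, T=0.371, ωT=1.065215, cosh=1.623058, sinh=1.278405; start (x,ẋ)=(0.262755, 0.961055) → end (x,ẋ)=(0.651758, 1.330639)
phase 3: p=0.7606, T=0.525, ωT=1.507380, cosh=2.368188, sinh=2.146698; start (x,ẋ)=(0.651758, 1.330639) → end (x,ẋ)=(1.497716, 2.480347)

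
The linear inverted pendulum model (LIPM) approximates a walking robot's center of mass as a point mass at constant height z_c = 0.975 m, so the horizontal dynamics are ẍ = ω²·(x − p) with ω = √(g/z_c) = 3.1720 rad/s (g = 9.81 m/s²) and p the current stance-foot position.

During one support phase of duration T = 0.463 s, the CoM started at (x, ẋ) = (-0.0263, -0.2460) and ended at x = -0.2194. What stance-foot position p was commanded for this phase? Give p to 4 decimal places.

ωT = 3.1720·0.463 = 1.468636; cosh(ωT) = 2.286773, sinh(ωT) = 2.056534
x(T) = p + (x₀−p)·cosh(ωT) + (ẋ₀/ω)·sinh(ωT) ⇒ p·(1 − cosh) = x(T) − x₀·cosh − (ẋ₀/ω)·sinh
numerator   = -0.2194 − (-0.0263)·2.286773 − (-0.2460/3.1720)·2.056534 = 0.000234
denominator = 1 − 2.286773 = -1.286773
p = 0.000234 / -1.286773 = -0.0002

p = -0.0002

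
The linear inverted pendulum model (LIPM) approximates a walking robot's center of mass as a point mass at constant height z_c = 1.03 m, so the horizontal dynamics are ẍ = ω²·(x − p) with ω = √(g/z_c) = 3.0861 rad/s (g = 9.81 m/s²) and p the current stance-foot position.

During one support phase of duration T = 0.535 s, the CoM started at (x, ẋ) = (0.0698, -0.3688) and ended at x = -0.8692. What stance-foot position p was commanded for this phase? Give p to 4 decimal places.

p = 0.4452

ωT = 3.0861·0.535 = 1.651064; cosh(ωT) = 2.702183, sinh(ωT) = 2.510337
x(T) = p + (x₀−p)·cosh(ωT) + (ẋ₀/ω)·sinh(ωT) ⇒ p·(1 − cosh) = x(T) − x₀·cosh − (ẋ₀/ω)·sinh
numerator   = -0.8692 − (0.0698)·2.702183 − (-0.3688/3.0861)·2.510337 = -0.757818
denominator = 1 − 2.702183 = -1.702183
p = -0.757818 / -1.702183 = 0.4452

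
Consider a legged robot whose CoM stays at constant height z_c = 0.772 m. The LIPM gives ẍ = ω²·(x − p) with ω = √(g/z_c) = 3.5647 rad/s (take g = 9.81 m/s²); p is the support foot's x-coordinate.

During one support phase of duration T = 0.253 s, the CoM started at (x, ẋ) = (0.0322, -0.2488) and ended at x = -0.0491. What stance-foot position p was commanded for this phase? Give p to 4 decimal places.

p = 0.0540

ωT = 3.5647·0.253 = 0.901869; cosh(ωT) = 1.435008, sinh(ωT) = 1.029197
x(T) = p + (x₀−p)·cosh(ωT) + (ẋ₀/ω)·sinh(ωT) ⇒ p·(1 − cosh) = x(T) − x₀·cosh − (ẋ₀/ω)·sinh
numerator   = -0.0491 − (0.0322)·1.435008 − (-0.2488/3.5647)·1.029197 = -0.023474
denominator = 1 − 1.435008 = -0.435008
p = -0.023474 / -0.435008 = 0.0540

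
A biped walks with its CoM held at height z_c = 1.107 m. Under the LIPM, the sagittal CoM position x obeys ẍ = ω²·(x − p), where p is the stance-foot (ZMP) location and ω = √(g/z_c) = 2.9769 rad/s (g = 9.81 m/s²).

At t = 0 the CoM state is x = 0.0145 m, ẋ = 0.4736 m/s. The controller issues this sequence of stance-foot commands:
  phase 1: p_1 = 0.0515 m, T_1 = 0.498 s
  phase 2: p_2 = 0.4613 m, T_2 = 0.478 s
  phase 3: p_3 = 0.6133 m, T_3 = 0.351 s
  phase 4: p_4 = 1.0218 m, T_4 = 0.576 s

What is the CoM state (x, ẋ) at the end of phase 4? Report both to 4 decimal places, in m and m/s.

x = 2.8321, ẋ = 5.6572

phase 1: p=0.0515, T=0.498, ωT=1.482496, cosh=2.315498, sinh=2.088427; start (x,ẋ)=(0.014500, 0.473600) → end (x,ẋ)=(0.298078, 0.866589)
phase 2: p=0.4613, T=0.478, ωT=1.422958, cosh=2.195189, sinh=1.954188; start (x,ẋ)=(0.298078, 0.866589) → end (x,ẋ)=(0.671870, 0.952795)
phase 3: p=0.6133, T=0.351, ωT=1.044892, cosh=1.597411, sinh=1.245681; start (x,ẋ)=(0.671870, 0.952795) → end (x,ẋ)=(1.105557, 1.739199)
phase 4: p=1.0218, T=0.576, ωT=1.714694, cosh=2.867498, sinh=2.687479; start (x,ẋ)=(1.105557, 1.739199) → end (x,ẋ)=(2.832082, 5.657233)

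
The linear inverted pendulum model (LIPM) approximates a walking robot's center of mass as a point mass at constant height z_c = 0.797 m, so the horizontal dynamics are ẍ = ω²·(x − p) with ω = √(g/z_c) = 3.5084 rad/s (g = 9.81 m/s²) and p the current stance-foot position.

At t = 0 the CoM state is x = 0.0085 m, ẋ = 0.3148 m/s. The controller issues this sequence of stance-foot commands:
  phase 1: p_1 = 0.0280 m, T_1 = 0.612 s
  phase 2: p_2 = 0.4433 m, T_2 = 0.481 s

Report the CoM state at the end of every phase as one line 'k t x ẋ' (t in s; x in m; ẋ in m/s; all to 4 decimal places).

phase 1: p=0.0280, T=0.612, ωT=2.147141, cosh=4.338583, sinh=4.221765; start (x,ẋ)=(0.008500, 0.314800) → end (x,ẋ)=(0.322206, 1.076959)
phase 2: p=0.4433, T=0.481, ωT=1.687540, cosh=2.795571, sinh=2.610597; start (x,ẋ)=(0.322206, 1.076959) → end (x,ẋ)=(0.906137, 1.901613)

1 0.6120 0.3222 1.0770
2 1.0930 0.9061 1.9016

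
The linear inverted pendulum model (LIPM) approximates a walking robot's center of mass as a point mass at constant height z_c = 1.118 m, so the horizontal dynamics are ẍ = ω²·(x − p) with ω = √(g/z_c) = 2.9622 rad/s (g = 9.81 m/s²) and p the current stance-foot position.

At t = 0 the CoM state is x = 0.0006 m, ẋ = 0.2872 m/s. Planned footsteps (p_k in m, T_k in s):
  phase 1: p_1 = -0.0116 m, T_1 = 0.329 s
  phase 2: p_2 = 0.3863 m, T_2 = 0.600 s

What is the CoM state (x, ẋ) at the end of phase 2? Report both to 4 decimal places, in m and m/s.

phase 1: p=-0.0116, T=0.329, ωT=0.974564, cosh=1.513684, sinh=1.136327; start (x,ẋ)=(0.000600, 0.287200) → end (x,ẋ)=(0.117039, 0.475796)
phase 2: p=0.3863, T=0.600, ωT=1.777320, cosh=3.041538, sinh=2.872447; start (x,ẋ)=(0.117039, 0.475796) → end (x,ẋ)=(0.028713, -0.843924)

x = 0.0287, ẋ = -0.8439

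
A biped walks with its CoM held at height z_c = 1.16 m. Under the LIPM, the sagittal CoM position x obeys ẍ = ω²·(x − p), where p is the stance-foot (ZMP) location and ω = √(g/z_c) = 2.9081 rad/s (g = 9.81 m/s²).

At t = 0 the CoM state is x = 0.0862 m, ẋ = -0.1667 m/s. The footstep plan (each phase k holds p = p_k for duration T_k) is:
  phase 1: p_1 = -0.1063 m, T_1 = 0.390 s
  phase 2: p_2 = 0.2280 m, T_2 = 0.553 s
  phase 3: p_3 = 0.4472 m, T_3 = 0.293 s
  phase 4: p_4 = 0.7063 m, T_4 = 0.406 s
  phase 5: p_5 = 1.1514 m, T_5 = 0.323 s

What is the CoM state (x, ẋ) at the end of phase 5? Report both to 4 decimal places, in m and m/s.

x = 1.4422, ẋ = 1.4823

phase 1: p=-0.1063, T=0.390, ωT=1.134159, cosh=1.715125, sinh=1.393433; start (x,ẋ)=(0.086200, -0.166700) → end (x,ẋ)=(0.143986, 0.494145)
phase 2: p=0.2280, T=0.553, ωT=1.608179, cosh=2.596981, sinh=2.396730; start (x,ẋ)=(0.143986, 0.494145) → end (x,ẋ)=(0.417071, 0.697717)
phase 3: p=0.4472, T=0.293, ωT=0.852073, cosh=1.385516, sinh=0.958986; start (x,ẋ)=(0.417071, 0.697717) → end (x,ẋ)=(0.635538, 0.882674)
phase 4: p=0.7063, T=0.406, ωT=1.180689, cosh=1.781842, sinh=1.474774; start (x,ẋ)=(0.635538, 0.882674) → end (x,ẋ)=(1.027840, 1.269300)
phase 5: p=1.1514, T=0.323, ωT=0.939316, cosh=1.474563, sinh=1.083668; start (x,ẋ)=(1.027840, 1.269300) → end (x,ẋ)=(1.442192, 1.482274)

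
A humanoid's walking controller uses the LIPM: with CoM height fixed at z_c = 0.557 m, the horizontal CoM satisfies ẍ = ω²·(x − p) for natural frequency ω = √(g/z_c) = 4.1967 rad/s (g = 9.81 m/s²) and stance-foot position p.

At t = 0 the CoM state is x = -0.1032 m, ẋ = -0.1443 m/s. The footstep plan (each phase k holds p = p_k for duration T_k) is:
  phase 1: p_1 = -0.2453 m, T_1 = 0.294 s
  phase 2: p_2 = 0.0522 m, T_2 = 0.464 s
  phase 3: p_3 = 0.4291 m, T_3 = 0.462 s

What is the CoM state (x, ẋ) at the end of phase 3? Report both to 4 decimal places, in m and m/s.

phase 1: p=-0.2453, T=0.294, ωT=1.233830, cosh=1.862766, sinh=1.571591; start (x,ẋ)=(-0.103200, -0.144300) → end (x,ẋ)=(-0.034639, 0.668423)
phase 2: p=0.0522, T=0.464, ωT=1.947269, cosh=3.576090, sinh=3.433427; start (x,ẋ)=(-0.034639, 0.668423) → end (x,ẋ)=(0.288510, 1.139075)
phase 3: p=0.4291, T=0.462, ωT=1.938875, cosh=3.547398, sinh=3.403532; start (x,ẋ)=(0.288510, 1.139075) → end (x,ẋ)=(0.854165, 2.032628)

x = 0.8542, ẋ = 2.0326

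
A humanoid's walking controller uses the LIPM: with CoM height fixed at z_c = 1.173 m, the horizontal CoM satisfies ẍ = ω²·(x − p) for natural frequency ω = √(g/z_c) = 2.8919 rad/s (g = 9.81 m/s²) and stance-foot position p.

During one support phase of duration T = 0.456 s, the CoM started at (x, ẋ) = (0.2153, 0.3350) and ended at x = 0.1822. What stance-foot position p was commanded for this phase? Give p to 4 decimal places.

ωT = 2.8919·0.456 = 1.318706; cosh(ωT) = 2.003032, sinh(ωT) = 1.735550
x(T) = p + (x₀−p)·cosh(ωT) + (ẋ₀/ω)·sinh(ωT) ⇒ p·(1 − cosh) = x(T) − x₀·cosh − (ẋ₀/ω)·sinh
numerator   = 0.1822 − (0.2153)·2.003032 − (0.3350/2.8919)·1.735550 = -0.450100
denominator = 1 − 2.003032 = -1.003032
p = -0.450100 / -1.003032 = 0.4487

p = 0.4487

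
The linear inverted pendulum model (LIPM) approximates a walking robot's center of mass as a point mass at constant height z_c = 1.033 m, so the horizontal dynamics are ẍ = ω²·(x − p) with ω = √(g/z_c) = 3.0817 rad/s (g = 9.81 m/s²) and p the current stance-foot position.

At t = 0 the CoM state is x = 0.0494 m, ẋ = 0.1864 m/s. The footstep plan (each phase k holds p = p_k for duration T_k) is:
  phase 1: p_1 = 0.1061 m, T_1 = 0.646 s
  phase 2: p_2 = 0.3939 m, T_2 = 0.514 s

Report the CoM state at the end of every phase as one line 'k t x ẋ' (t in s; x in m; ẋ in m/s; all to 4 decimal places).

phase 1: p=0.1061, T=0.646, ωT=1.990778, cosh=3.728909, sinh=3.592320; start (x,ẋ)=(0.049400, 0.186400) → end (x,ẋ)=(0.111956, 0.067374)
phase 2: p=0.3939, T=0.514, ωT=1.583994, cosh=2.539769, sinh=2.334615; start (x,ẋ)=(0.111956, 0.067374) → end (x,ẋ)=(-0.271131, -1.857353)

1 0.6460 0.1120 0.0674
2 1.1600 -0.2711 -1.8574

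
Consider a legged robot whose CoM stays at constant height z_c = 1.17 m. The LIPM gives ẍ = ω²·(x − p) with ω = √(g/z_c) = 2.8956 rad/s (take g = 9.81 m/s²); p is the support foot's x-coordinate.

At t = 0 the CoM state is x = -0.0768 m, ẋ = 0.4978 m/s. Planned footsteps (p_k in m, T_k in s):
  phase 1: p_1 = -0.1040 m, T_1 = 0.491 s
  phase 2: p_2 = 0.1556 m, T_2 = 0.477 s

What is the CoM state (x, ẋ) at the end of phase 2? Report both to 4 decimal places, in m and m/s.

phase 1: p=-0.1040, T=0.491, ωT=1.421740, cosh=2.192809, sinh=1.951515; start (x,ẋ)=(-0.076800, 0.497800) → end (x,ẋ)=(0.291141, 1.245282)
phase 2: p=0.1556, T=0.477, ωT=1.381201, cosh=2.115478, sinh=1.864201; start (x,ẋ)=(0.291141, 1.245282) → end (x,ẋ)=(1.244053, 3.366015)

x = 1.2441, ẋ = 3.3660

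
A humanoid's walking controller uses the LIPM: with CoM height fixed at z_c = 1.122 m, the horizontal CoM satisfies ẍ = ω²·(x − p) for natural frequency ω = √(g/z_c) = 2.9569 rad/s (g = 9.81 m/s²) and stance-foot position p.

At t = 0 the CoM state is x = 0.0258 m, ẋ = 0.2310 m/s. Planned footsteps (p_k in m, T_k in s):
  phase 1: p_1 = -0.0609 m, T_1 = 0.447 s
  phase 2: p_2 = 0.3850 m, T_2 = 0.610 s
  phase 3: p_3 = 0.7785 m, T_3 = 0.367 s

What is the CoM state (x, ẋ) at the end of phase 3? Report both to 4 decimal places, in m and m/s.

phase 1: p=-0.0609, T=0.447, ωT=1.321734, cosh=2.008296, sinh=1.741623; start (x,ẋ)=(0.025800, 0.231000) → end (x,ẋ)=(0.249279, 0.910405)
phase 2: p=0.3850, T=0.610, ωT=1.803709, cosh=3.118407, sinh=2.953720; start (x,ẋ)=(0.249279, 0.910405) → end (x,ẋ)=(0.871192, 1.653644)
phase 3: p=0.7785, T=0.367, ωT=1.085182, cosh=1.648910, sinh=1.311070; start (x,ẋ)=(0.871192, 1.653644) → end (x,ẋ)=(1.664556, 3.086050)

x = 1.6646, ẋ = 3.0860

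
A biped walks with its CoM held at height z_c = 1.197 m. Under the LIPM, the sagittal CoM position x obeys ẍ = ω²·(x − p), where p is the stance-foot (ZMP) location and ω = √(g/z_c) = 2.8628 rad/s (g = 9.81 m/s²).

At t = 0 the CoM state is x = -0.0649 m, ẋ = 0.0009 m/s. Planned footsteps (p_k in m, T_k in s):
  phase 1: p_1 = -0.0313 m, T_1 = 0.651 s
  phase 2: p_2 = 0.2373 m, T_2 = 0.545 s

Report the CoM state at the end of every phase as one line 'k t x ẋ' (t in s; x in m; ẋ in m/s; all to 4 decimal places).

phase 1: p=-0.0313, T=0.651, ωT=1.863683, cosh=3.301269, sinh=3.146169; start (x,ẋ)=(-0.064900, 0.000900) → end (x,ẋ)=(-0.141234, -0.299659)
phase 2: p=0.2373, T=0.545, ωT=1.560226, cosh=2.484993, sinh=2.274904; start (x,ẋ)=(-0.141234, -0.299659) → end (x,ẋ)=(-0.941475, -3.209887)

1 0.6510 -0.1412 -0.2997
2 1.1960 -0.9415 -3.2099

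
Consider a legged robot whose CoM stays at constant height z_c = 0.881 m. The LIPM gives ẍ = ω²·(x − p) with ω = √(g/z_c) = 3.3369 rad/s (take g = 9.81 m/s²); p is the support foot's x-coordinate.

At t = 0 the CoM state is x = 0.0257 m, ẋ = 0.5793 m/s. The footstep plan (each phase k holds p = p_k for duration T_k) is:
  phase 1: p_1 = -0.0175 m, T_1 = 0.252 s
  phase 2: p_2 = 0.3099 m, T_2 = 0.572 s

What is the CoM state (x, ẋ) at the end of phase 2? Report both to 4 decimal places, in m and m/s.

x = 0.8724, ẋ = 2.0669

phase 1: p=-0.0175, T=0.252, ωT=0.840899, cosh=1.374886, sinh=0.943564; start (x,ẋ)=(0.025700, 0.579300) → end (x,ẋ)=(0.205702, 0.932490)
phase 2: p=0.3099, T=0.572, ωT=1.908707, cosh=3.446317, sinh=3.298045; start (x,ẋ)=(0.205702, 0.932490) → end (x,ẋ)=(0.872432, 2.066929)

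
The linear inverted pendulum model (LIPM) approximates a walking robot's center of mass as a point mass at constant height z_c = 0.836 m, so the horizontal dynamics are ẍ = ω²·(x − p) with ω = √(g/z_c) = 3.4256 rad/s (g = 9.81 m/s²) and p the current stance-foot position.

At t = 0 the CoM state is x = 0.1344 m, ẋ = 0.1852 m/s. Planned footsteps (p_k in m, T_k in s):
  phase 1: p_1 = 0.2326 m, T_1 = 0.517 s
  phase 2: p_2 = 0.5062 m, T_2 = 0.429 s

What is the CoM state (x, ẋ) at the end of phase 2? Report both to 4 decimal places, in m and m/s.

phase 1: p=0.2326, T=0.517, ωT=1.771035, cosh=3.023545, sinh=2.853389; start (x,ẋ)=(0.134400, 0.185200) → end (x,ẋ)=(0.089952, -0.399902)
phase 2: p=0.5062, T=0.429, ωT=1.469582, cosh=2.288720, sinh=2.058699; start (x,ẋ)=(0.089952, -0.399902) → end (x,ẋ)=(-0.686806, -3.850760)

x = -0.6868, ẋ = -3.8508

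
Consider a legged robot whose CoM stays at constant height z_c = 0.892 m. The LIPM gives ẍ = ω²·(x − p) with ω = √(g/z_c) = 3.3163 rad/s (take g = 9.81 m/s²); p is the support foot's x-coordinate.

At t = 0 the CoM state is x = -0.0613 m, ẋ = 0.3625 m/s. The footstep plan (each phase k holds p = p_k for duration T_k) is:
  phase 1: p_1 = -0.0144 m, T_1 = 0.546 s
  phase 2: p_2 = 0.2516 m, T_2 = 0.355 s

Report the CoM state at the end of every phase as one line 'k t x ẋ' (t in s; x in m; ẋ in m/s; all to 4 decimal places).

phase 1: p=-0.0144, T=0.546, ωT=1.810700, cosh=3.139132, sinh=2.975593; start (x,ẋ)=(-0.061300, 0.362500) → end (x,ẋ)=(0.163632, 0.675128)
phase 2: p=0.2516, T=0.355, ωT=1.177286, cosh=1.776835, sinh=1.468721; start (x,ẋ)=(0.163632, 0.675128) → end (x,ẋ)=(0.394297, 0.771126)

1 0.5460 0.1636 0.6751
2 0.9010 0.3943 0.7711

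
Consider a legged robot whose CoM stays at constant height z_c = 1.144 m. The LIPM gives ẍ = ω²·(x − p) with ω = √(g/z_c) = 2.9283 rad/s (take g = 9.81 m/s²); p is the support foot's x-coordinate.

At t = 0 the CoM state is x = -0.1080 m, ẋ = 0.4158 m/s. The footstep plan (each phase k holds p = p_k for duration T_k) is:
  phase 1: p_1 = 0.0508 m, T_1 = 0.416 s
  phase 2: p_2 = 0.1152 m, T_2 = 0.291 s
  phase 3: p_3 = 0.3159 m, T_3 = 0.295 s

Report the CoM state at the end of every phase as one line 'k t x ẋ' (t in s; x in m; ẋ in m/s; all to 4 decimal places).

1 0.4160 -0.0221 0.0471
2 0.7070 -0.0596 -0.3204
3 1.0020 -0.3154 -1.5201

phase 1: p=0.0508, T=0.416, ωT=1.218173, cosh=1.838387, sinh=1.542617; start (x,ẋ)=(-0.108000, 0.415800) → end (x,ẋ)=(-0.022094, 0.047063)
phase 2: p=0.1152, T=0.291, ωT=0.852135, cosh=1.385576, sinh=0.959072; start (x,ẋ)=(-0.022094, 0.047063) → end (x,ẋ)=(-0.059617, -0.320375)
phase 3: p=0.3159, T=0.295, ωT=0.863849, cosh=1.396905, sinh=0.975368; start (x,ẋ)=(-0.059617, -0.320375) → end (x,ẋ)=(-0.315373, -1.520074)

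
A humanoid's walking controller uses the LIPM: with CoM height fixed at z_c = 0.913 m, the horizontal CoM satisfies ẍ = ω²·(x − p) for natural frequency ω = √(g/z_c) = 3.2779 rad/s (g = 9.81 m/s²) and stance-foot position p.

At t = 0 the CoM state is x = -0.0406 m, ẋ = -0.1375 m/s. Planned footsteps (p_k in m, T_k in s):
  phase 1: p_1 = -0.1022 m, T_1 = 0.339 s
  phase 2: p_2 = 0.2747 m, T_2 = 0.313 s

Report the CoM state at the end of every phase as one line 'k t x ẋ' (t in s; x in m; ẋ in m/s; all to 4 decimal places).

1 0.3390 -0.0553 0.0420
2 0.6520 -0.2292 -1.2490

phase 1: p=-0.1022, T=0.339, ωT=1.111208, cosh=1.683594, sinh=1.354433; start (x,ẋ)=(-0.040600, -0.137500) → end (x,ẋ)=(-0.055306, 0.041991)
phase 2: p=0.2747, T=0.313, ωT=1.025983, cosh=1.574140, sinh=1.215696; start (x,ẋ)=(-0.055306, 0.041991) → end (x,ẋ)=(-0.229202, -1.248950)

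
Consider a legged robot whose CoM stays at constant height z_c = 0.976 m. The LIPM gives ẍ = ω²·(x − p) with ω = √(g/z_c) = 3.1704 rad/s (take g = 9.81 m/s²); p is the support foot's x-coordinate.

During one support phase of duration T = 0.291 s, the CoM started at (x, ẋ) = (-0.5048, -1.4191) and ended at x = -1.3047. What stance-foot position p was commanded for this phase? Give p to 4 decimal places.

ωT = 3.1704·0.291 = 0.922586; cosh(ωT) = 1.456639, sinh(ωT) = 1.059150
x(T) = p + (x₀−p)·cosh(ωT) + (ẋ₀/ω)·sinh(ωT) ⇒ p·(1 − cosh) = x(T) − x₀·cosh − (ẋ₀/ω)·sinh
numerator   = -1.3047 − (-0.5048)·1.456639 − (-1.4191/3.1704)·1.059150 = -0.095303
denominator = 1 − 1.456639 = -0.456639
p = -0.095303 / -0.456639 = 0.2087

p = 0.2087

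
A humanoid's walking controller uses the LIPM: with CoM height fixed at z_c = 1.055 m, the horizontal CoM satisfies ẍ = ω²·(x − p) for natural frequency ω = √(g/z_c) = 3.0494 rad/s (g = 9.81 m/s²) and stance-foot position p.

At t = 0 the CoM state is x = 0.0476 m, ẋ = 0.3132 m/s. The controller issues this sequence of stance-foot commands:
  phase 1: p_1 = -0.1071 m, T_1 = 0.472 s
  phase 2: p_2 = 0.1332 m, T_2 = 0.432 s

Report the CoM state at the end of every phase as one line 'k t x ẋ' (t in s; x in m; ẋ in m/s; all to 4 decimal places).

phase 1: p=-0.1071, T=0.472, ωT=1.439317, cosh=2.227451, sinh=1.990362; start (x,ẋ)=(0.047600, 0.313200) → end (x,ẋ)=(0.441914, 1.636575)
phase 2: p=0.1332, T=0.432, ωT=1.317341, cosh=2.000663, sinh=1.732817; start (x,ẋ)=(0.441914, 1.636575) → end (x,ẋ)=(1.680815, 4.905498)

1 0.4720 0.4419 1.6366
2 0.9040 1.6808 4.9055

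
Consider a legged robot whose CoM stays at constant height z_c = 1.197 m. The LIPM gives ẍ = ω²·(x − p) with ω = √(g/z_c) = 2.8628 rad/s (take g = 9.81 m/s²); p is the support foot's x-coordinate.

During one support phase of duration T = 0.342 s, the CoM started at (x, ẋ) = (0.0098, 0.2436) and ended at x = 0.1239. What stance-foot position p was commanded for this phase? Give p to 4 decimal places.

p = -0.0226

ωT = 2.8628·0.342 = 0.979078; cosh(ωT) = 1.518829, sinh(ωT) = 1.143171
x(T) = p + (x₀−p)·cosh(ωT) + (ẋ₀/ω)·sinh(ωT) ⇒ p·(1 − cosh) = x(T) − x₀·cosh − (ẋ₀/ω)·sinh
numerator   = 0.1239 − (0.0098)·1.518829 − (0.2436/2.8628)·1.143171 = 0.011741
denominator = 1 − 1.518829 = -0.518829
p = 0.011741 / -0.518829 = -0.0226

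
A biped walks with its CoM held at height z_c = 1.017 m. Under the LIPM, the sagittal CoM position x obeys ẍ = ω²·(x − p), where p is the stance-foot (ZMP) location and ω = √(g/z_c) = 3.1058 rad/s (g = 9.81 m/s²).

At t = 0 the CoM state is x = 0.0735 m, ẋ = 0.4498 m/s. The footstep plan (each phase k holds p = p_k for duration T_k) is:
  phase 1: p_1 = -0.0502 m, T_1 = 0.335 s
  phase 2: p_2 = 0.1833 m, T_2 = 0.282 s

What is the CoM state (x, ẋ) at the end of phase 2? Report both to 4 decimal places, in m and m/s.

phase 1: p=-0.0502, T=0.335, ωT=1.040443, cosh=1.591884, sinh=1.238586; start (x,ẋ)=(0.073500, 0.449800) → end (x,ẋ)=(0.326095, 1.191879)
phase 2: p=0.1833, T=0.282, ωT=0.875836, cosh=1.408697, sinh=0.992183; start (x,ẋ)=(0.326095, 1.191879) → end (x,ẋ)=(0.765215, 2.119024)

x = 0.7652, ẋ = 2.1190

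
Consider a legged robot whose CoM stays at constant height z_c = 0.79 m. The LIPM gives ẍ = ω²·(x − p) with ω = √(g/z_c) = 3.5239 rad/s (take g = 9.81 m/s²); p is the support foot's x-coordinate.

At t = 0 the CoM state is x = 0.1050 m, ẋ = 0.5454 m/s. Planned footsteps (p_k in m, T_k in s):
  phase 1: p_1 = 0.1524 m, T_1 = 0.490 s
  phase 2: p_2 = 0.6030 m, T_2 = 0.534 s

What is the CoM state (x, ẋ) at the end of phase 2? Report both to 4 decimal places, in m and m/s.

phase 1: p=0.1524, T=0.490, ωT=1.726711, cosh=2.900000, sinh=2.722132; start (x,ẋ)=(0.105000, 0.545400) → end (x,ẋ)=(0.436249, 1.126975)
phase 2: p=0.6030, T=0.534, ωT=1.881763, cosh=3.358694, sinh=3.206372; start (x,ẋ)=(0.436249, 1.126975) → end (x,ẋ)=(1.068361, 1.901054)

x = 1.0684, ẋ = 1.9011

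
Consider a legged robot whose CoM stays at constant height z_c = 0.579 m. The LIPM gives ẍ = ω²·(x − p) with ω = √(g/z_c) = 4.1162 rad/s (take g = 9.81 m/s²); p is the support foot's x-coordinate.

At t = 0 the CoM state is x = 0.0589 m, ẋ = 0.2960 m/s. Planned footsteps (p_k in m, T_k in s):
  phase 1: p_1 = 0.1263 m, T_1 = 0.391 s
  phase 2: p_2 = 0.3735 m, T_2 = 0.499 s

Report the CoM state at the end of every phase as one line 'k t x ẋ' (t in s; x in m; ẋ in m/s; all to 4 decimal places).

phase 1: p=0.1263, T=0.391, ωT=1.609434, cosh=2.599991, sinh=2.399990; start (x,ẋ)=(0.058900, 0.296000) → end (x,ẋ)=(0.123646, 0.103764)
phase 2: p=0.3735, T=0.499, ωT=2.053984, cosh=3.963566, sinh=3.835343; start (x,ẋ)=(0.123646, 0.103764) → end (x,ẋ)=(-0.520128, -3.533177)

1 0.3910 0.1236 0.1038
2 0.8900 -0.5201 -3.5332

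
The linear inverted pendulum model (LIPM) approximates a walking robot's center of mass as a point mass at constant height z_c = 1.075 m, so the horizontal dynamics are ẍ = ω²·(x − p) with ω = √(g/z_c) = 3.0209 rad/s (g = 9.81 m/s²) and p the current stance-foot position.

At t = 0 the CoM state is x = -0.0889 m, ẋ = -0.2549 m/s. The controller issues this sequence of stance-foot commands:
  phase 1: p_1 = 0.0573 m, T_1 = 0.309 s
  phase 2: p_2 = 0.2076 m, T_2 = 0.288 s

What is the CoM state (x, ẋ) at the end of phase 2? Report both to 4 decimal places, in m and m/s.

x = -0.7082, ẋ = -2.5457

phase 1: p=0.0573, T=0.309, ωT=0.933458, cosh=1.468240, sinh=1.075049; start (x,ẋ)=(-0.088900, -0.254900) → end (x,ẋ)=(-0.248068, -0.849056)
phase 2: p=0.2076, T=0.288, ωT=0.870019, cosh=1.402950, sinh=0.984007; start (x,ẋ)=(-0.248068, -0.849056) → end (x,ẋ)=(-0.708245, -2.545695)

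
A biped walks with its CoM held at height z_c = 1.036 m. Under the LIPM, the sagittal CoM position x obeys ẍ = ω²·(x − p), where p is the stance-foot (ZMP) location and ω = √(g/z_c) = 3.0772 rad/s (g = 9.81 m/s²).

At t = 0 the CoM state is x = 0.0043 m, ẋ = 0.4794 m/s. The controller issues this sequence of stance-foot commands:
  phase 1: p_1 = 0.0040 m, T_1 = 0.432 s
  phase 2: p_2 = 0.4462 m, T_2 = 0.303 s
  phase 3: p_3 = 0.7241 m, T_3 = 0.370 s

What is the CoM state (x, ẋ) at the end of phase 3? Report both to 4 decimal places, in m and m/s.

phase 1: p=0.0040, T=0.432, ωT=1.329350, cosh=2.021619, sinh=1.756969; start (x,ẋ)=(0.004300, 0.479400) → end (x,ẋ)=(0.278326, 0.970786)
phase 2: p=0.4462, T=0.303, ωT=0.932392, cosh=1.467095, sinh=1.073483; start (x,ẋ)=(0.278326, 0.970786) → end (x,ẋ)=(0.538573, 0.869694)
phase 3: p=0.7241, T=0.370, ωT=1.138564, cosh=1.721280, sinh=1.401001; start (x,ẋ)=(0.538573, 0.869694) → end (x,ẋ)=(0.800714, 0.697151)

x = 0.8007, ẋ = 0.6972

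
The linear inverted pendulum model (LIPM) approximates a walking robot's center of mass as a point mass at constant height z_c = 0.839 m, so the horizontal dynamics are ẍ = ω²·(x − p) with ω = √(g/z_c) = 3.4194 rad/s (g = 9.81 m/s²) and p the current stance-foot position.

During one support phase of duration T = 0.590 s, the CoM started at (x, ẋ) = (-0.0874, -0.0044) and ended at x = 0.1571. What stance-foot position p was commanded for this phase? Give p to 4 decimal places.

p = -0.1756

ωT = 3.4194·0.590 = 2.017446; cosh(ωT) = 3.826046, sinh(ωT) = 3.693051
x(T) = p + (x₀−p)·cosh(ωT) + (ẋ₀/ω)·sinh(ωT) ⇒ p·(1 − cosh) = x(T) − x₀·cosh − (ẋ₀/ω)·sinh
numerator   = 0.1571 − (-0.0874)·3.826046 − (-0.0044/3.4194)·3.693051 = 0.496249
denominator = 1 − 3.826046 = -2.826046
p = 0.496249 / -2.826046 = -0.1756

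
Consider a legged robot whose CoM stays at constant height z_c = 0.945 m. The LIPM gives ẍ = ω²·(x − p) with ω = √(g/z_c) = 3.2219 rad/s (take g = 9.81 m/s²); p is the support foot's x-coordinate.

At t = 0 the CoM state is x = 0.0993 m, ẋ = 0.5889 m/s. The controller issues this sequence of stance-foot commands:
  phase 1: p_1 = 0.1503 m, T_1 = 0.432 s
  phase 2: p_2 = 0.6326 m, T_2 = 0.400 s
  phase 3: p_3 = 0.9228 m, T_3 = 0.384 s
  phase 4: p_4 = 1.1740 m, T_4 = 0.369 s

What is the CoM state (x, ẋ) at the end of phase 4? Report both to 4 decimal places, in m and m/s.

phase 1: p=0.1503, T=0.432, ωT=1.391861, cosh=2.135470, sinh=1.886858; start (x,ẋ)=(0.099300, 0.588900) → end (x,ẋ)=(0.386272, 0.947536)
phase 2: p=0.6326, T=0.400, ωT=1.288760, cosh=1.951949, sinh=1.676336; start (x,ẋ)=(0.386272, 0.947536) → end (x,ẋ)=(0.644777, 0.519124)
phase 3: p=0.9228, T=0.384, ωT=1.237210, cosh=1.868089, sinh=1.577896; start (x,ẋ)=(0.644777, 0.519124) → end (x,ẋ)=(0.657665, -0.443650)
phase 4: p=1.1740, T=0.369, ωT=1.188881, cosh=1.793984, sinh=1.489422; start (x,ẋ)=(0.657665, -0.443650) → end (x,ẋ)=(0.042612, -3.273675)

x = 0.0426, ẋ = -3.2737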